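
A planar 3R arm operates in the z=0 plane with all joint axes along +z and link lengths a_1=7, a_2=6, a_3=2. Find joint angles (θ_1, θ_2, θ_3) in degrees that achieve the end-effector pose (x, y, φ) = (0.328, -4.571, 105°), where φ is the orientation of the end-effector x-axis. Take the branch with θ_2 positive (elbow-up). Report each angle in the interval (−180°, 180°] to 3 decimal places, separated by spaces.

wrist centre = target − a_3·(cos φ, sin φ) = (0.8456, -6.5029)
cos θ_2 = (43.0022−7²−6²)/(2·7·6) = -0.5000; θ_2 = 119.9983° (elbow-up)
β = atan2(-6.5029,0.8456) = -82.5908°; ψ = atan2(5.1962,4.0002) = 52.4103°
θ_1 = β − ψ = -135.0011°
θ_3 = φ − θ_1 − θ_2 = 120.0028° (wrapped to (-180°,180°])

-135.001 119.998 120.003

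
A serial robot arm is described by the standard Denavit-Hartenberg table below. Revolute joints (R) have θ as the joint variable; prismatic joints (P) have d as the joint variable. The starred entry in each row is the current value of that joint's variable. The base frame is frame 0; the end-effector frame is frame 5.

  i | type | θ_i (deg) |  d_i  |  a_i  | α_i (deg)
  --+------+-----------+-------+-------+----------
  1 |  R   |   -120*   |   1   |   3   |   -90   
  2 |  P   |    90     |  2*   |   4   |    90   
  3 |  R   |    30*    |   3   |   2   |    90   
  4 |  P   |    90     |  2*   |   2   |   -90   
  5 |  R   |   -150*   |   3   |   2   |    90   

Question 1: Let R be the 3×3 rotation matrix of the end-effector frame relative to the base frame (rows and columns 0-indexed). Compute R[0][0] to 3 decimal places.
End-effector x-axis (col 0 of R) = (0.0580,0.9665,-0.2500)
R[0][0] = 0.0580

0.058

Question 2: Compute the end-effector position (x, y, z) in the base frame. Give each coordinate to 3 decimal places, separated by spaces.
after link 1: o_1 = (-1.5000, -2.5981, 1.0000)
after link 2: o_2 = (0.2321, -3.5981, -3.0000)
after link 3: o_3 = (-0.4019, -6.6962, -4.7321)
after link 4: o_4 = (-2.9019, -7.5622, -5.7321)
after link 5: o_5 = (-4.0849, -4.8792, -3.6340)

-4.085 -4.879 -3.634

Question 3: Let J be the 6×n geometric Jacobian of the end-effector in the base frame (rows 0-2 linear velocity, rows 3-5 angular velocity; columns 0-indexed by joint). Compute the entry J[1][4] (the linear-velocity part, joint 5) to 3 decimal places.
-0.116

axis z_4 = (-0.4330,0.2500,0.8660); lever o_n−o_4 = (-1.1830,2.6830,2.0981)
cross product → J_v[:, 4] = (-1.7990,-0.1160,-0.8660)
J_ω[:, 4] = z_4
entry J[1][4] = -0.1160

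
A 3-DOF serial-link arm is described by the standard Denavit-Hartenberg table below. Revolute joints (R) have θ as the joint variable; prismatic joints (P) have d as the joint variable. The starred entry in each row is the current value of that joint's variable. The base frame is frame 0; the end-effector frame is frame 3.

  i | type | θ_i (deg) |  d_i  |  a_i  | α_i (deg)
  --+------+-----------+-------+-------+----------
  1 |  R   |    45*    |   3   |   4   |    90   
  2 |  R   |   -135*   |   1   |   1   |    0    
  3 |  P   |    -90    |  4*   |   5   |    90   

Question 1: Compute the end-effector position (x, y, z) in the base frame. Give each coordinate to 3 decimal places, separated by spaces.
after link 1: o_1 = (2.8284, 2.8284, 3.0000)
after link 2: o_2 = (3.0355, 1.6213, 2.2929)
after link 3: o_3 = (3.3640, -3.7071, 5.8284)

3.364 -3.707 5.828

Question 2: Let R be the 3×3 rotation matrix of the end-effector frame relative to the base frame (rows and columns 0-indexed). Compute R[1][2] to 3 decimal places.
End-effector z-axis (col 2 of R) = (0.5000,0.5000,0.7071)
R[1][2] = 0.5000

0.500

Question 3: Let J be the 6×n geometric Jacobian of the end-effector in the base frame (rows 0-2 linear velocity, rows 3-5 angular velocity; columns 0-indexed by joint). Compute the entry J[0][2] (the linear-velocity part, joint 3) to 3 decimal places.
0.707

prismatic axis z_2 = (0.7071,-0.7071,0.0000)
J_v[:, 2] = z_2; J_ω[:, 2] = (0,0,0)
entry J[0][2] = 0.7071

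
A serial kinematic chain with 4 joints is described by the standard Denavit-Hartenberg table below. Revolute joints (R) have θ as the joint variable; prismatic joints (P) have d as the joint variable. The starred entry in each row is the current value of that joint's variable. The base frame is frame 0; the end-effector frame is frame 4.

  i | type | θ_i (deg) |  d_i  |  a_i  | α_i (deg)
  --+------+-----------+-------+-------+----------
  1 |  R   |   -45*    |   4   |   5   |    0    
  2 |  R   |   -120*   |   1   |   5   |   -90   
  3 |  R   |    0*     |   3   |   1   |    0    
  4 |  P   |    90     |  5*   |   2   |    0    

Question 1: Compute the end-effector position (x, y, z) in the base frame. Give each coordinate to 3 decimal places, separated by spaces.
after link 1: o_1 = (3.5355, -3.5355, 4.0000)
after link 2: o_2 = (-1.2941, -4.8296, 5.0000)
after link 3: o_3 = (-1.4836, -7.9862, 5.0000)
after link 4: o_4 = (-0.1895, -12.8159, 3.0000)

-0.189 -12.816 3.000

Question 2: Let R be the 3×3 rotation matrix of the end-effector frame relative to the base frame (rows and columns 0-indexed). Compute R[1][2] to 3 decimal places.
-0.966

End-effector z-axis (col 2 of R) = (0.2588,-0.9659,0.0000)
R[1][2] = -0.9659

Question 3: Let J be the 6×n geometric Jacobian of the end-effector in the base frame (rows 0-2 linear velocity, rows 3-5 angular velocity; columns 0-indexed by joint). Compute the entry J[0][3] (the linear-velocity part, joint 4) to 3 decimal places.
prismatic axis z_3 = (0.2588,-0.9659,0.0000)
J_v[:, 3] = z_3; J_ω[:, 3] = (0,0,0)
entry J[0][3] = 0.2588

0.259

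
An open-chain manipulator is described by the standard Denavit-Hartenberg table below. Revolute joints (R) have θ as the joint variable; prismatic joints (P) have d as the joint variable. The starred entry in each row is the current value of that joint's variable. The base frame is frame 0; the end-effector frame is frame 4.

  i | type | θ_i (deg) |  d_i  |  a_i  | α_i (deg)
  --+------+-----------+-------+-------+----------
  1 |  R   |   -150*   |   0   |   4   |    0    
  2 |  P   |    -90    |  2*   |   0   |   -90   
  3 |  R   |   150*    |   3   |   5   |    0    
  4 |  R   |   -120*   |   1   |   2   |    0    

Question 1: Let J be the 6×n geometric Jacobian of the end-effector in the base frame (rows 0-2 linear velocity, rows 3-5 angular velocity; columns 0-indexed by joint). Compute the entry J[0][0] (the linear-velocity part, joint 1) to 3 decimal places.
axis z_0 = ẑ; lever o_n−o_0 = (-5.6292,-6.2500,-1.5000)
cross product → J_v[:, 0] = (6.2500,-5.6292,0.0000)
J_ω[:, 0] = z_0
entry J[0][0] = 6.2500

6.250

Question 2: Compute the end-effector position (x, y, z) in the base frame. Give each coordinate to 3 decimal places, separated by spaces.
-5.629 -6.250 -1.500

after link 1: o_1 = (-3.4641, -2.0000, 0.0000)
after link 2: o_2 = (-3.4641, -2.0000, 2.0000)
after link 3: o_3 = (-3.8971, -7.2500, -0.5000)
after link 4: o_4 = (-5.6292, -6.2500, -1.5000)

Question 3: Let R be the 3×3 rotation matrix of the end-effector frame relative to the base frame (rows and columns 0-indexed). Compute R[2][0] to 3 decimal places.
End-effector x-axis (col 0 of R) = (-0.4330,0.7500,-0.5000)
R[2][0] = -0.5000

-0.500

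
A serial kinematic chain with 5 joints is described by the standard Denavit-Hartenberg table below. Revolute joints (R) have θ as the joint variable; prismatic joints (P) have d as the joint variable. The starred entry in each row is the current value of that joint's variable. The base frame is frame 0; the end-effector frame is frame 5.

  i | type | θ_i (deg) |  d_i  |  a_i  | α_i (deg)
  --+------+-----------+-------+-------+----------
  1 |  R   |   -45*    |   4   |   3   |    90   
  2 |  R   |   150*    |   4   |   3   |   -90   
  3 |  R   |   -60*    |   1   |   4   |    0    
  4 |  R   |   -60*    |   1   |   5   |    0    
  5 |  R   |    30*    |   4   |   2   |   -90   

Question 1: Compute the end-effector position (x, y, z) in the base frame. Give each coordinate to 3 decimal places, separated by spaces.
-11.285 -8.223 0.054

after link 1: o_1 = (2.1213, -2.1213, 4.0000)
after link 2: o_2 = (-2.5442, -3.1126, 5.5000)
after link 3: o_3 = (-6.5720, -3.9838, 5.6340)
after link 4: o_4 = (-8.4565, -8.2231, 3.5179)
after link 5: o_5 = (-11.2849, -8.2231, 0.0538)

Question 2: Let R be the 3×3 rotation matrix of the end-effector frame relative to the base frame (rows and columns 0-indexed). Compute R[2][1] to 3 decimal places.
End-effector y-axis (col 1 of R) = (0.3536,-0.3536,0.8660)
R[2][1] = 0.8660

0.866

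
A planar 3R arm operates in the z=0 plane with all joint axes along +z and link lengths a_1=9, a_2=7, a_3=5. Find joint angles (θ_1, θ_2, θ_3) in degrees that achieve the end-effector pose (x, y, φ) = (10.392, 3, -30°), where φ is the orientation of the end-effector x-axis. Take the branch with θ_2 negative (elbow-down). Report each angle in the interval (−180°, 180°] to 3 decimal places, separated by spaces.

wrist centre = target − a_3·(cos φ, sin φ) = (6.0619, 5.5000)
cos θ_2 = (66.9963−9²−7²)/(2·9·7) = -0.5000; θ_2 = -120.0019° (elbow-down)
β = atan2(5.5000,6.0619) = 42.2178°; ψ = atan2(-6.0621,5.4998) = -47.7842°
θ_1 = β − ψ = 90.0019°
θ_3 = φ − θ_1 − θ_2 = -0.0000° (wrapped to (-180°,180°])

90.002 -120.002 -0.000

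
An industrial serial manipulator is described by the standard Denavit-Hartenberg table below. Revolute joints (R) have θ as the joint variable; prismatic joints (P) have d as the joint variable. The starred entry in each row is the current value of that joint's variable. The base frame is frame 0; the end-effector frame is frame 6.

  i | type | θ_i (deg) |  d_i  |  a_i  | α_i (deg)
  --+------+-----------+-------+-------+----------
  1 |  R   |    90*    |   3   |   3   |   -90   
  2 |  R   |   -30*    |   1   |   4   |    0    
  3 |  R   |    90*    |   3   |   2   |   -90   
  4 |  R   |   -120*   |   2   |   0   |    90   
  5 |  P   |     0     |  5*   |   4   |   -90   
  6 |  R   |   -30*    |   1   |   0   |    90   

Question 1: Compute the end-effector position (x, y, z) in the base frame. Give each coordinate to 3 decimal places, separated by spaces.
-4.964 1.701 7.250

after link 1: o_1 = (0.0000, 3.0000, 3.0000)
after link 2: o_2 = (-1.0000, 6.4641, 5.0000)
after link 3: o_3 = (-4.0000, 7.4641, 3.2679)
after link 4: o_4 = (-4.0000, 5.7321, 2.2679)
after link 5: o_5 = (-4.9641, 2.5670, 7.7500)
after link 6: o_6 = (-4.9641, 1.7010, 7.2500)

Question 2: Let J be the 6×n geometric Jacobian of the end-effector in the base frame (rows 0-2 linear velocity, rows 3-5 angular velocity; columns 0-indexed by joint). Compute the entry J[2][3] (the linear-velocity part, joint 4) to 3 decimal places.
axis z_3 = (-0.0000,-0.8660,-0.5000); lever o_n−o_3 = (-0.9641,-5.7631,3.9821)
cross product → J_v[:, 3] = (-6.3301,0.4821,-0.8349)
J_ω[:, 3] = z_3
entry J[2][3] = -0.8349

-0.835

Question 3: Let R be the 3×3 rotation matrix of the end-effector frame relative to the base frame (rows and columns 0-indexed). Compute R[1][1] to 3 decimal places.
End-effector y-axis (col 1 of R) = (-0.0000,-0.8660,-0.5000)
R[1][1] = -0.8660

-0.866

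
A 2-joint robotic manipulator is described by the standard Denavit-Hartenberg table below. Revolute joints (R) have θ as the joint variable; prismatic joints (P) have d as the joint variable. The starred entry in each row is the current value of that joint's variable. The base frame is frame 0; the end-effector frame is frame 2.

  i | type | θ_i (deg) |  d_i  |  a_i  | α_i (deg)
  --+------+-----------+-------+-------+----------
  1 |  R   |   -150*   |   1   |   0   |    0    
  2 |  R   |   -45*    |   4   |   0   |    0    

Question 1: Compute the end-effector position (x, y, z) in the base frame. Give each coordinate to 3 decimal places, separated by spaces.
0.000 0.000 5.000

after link 1: o_1 = (0.0000, 0.0000, 1.0000)
after link 2: o_2 = (0.0000, 0.0000, 5.0000)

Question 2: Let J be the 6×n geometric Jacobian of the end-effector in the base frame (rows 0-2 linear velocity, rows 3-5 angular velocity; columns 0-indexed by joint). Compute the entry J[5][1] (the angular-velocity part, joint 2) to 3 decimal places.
1.000

axis z_1 = (0.0000,0.0000,1.0000); lever o_n−o_1 = (0.0000,0.0000,4.0000)
cross product → J_v[:, 1] = (0.0000,0.0000,0.0000)
J_ω[:, 1] = z_1
entry J[5][1] = 1.0000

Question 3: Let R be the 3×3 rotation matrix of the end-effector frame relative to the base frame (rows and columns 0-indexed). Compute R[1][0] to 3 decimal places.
0.259

End-effector x-axis (col 0 of R) = (-0.9659,0.2588,0.0000)
R[1][0] = 0.2588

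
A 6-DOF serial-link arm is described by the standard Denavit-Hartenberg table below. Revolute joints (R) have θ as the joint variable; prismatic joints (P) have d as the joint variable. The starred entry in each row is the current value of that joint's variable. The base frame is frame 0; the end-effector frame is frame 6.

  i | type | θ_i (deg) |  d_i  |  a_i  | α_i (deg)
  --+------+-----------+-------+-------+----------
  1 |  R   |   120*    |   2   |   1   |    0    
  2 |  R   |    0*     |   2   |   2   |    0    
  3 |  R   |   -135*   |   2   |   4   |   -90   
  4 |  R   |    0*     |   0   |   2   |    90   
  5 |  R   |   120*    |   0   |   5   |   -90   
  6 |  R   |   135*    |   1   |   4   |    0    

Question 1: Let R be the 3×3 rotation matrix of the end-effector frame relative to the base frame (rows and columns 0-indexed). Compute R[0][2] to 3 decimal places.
End-effector z-axis (col 2 of R) = (-0.9659,-0.2588,0.0000)
R[0][2] = -0.9659

-0.966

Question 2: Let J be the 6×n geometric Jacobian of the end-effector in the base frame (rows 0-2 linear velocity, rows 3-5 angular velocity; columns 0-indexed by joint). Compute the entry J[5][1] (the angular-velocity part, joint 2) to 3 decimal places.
axis z_1 = (0.0000,0.0000,1.0000); lever o_n−o_1 = (3.2676,2.0179,1.1716)
cross product → J_v[:, 1] = (-2.0179,3.2676,0.0000)
J_ω[:, 1] = z_1
entry J[5][1] = 1.0000

1.000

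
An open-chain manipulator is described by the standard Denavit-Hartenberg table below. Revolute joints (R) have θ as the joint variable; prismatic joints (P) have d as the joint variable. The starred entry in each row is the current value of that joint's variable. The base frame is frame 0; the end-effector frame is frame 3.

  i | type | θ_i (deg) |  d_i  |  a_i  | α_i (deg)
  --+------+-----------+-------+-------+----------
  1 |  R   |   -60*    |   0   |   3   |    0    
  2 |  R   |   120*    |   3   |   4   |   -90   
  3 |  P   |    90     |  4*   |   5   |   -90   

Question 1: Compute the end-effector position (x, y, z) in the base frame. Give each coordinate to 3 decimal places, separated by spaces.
after link 1: o_1 = (1.5000, -2.5981, 0.0000)
after link 2: o_2 = (3.5000, 0.8660, 3.0000)
after link 3: o_3 = (0.0359, 2.8660, -2.0000)

0.036 2.866 -2.000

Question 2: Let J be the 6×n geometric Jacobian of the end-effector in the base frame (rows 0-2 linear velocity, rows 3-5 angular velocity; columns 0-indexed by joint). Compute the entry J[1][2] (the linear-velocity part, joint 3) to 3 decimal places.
0.500

prismatic axis z_2 = (-0.8660,0.5000,0.0000)
J_v[:, 2] = z_2; J_ω[:, 2] = (0,0,0)
entry J[1][2] = 0.5000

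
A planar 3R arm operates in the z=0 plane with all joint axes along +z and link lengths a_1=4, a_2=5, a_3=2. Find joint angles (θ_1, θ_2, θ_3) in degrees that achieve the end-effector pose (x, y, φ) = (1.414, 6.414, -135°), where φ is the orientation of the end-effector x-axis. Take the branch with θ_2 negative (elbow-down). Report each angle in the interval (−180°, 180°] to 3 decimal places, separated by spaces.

wrist centre = target − a_3·(cos φ, sin φ) = (2.8282, 7.8282)
cos θ_2 = (69.2797−4²−5²)/(2·4·5) = 0.7070; θ_2 = -45.0092° (elbow-down)
β = atan2(7.8282,2.8282) = 70.1360°; ψ = atan2(-3.5361,7.5350) = -25.1403°
θ_1 = β − ψ = 95.2763°
θ_3 = φ − θ_1 − θ_2 = 174.7329° (wrapped to (-180°,180°])

95.276 -45.009 174.733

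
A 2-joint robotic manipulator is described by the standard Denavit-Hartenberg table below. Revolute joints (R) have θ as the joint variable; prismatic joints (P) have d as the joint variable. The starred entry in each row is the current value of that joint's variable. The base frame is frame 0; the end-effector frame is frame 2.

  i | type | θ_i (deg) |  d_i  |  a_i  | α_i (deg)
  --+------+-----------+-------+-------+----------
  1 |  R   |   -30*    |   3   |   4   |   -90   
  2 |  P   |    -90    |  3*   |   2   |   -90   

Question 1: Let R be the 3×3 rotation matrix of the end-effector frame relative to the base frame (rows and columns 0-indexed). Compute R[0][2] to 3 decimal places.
0.866

End-effector z-axis (col 2 of R) = (0.8660,-0.5000,-0.0000)
R[0][2] = 0.8660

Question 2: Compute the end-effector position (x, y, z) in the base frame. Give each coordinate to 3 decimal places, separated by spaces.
4.964 0.598 5.000

after link 1: o_1 = (3.4641, -2.0000, 3.0000)
after link 2: o_2 = (4.9641, 0.5981, 5.0000)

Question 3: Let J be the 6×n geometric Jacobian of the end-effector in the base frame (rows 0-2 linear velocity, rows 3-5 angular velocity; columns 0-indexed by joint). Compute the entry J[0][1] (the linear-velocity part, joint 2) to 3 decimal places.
0.500

prismatic axis z_1 = (0.5000,0.8660,0.0000)
J_v[:, 1] = z_1; J_ω[:, 1] = (0,0,0)
entry J[0][1] = 0.5000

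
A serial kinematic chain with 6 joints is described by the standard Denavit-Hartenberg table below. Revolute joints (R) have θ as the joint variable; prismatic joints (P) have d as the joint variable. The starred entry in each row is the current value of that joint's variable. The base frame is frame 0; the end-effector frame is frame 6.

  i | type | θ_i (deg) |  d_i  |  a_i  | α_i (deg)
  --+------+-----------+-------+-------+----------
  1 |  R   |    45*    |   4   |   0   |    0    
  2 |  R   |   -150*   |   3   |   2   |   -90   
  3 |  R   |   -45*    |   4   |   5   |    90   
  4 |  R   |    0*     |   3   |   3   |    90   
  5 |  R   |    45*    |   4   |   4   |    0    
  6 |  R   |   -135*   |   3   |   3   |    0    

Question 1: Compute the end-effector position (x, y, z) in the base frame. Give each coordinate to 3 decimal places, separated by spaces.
after link 1: o_1 = (0.0000, 0.0000, 4.0000)
after link 2: o_2 = (-0.5176, -1.9319, 7.0000)
after link 3: o_3 = (2.4310, -6.3822, 10.5355)
after link 4: o_4 = (2.4310, -6.3822, 14.7782)
after link 5: o_5 = (-1.4327, -5.3469, 18.7782)
after link 6: o_6 = (-4.8795, -6.6195, 16.6569)

-4.880 -6.619 16.657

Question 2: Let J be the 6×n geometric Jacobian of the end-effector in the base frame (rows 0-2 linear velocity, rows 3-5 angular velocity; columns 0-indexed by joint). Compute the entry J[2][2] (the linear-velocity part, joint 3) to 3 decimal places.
-5.657

axis z_2 = (0.9659,-0.2588,0.0000); lever o_n−o_2 = (-4.3619,-4.6876,9.6569)
cross product → J_v[:, 2] = (-2.4994,-9.3278,-5.6569)
J_ω[:, 2] = z_2
entry J[2][2] = -5.6569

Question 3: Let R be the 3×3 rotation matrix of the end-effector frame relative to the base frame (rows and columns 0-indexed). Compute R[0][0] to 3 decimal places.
End-effector x-axis (col 0 of R) = (-0.1830,-0.6830,-0.7071)
R[0][0] = -0.1830

-0.183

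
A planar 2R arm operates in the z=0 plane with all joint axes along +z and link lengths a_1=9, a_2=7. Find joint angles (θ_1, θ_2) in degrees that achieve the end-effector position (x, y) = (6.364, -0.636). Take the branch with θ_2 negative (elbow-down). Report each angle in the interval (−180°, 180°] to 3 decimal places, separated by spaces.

cos θ_2 = (40.9050−9²−7²)/(2·9·7) = -0.7071; θ_2 = -134.9997° (elbow-down)
β = atan2(-0.6360,6.3640) = -5.7070°; ψ = atan2(-4.9498,4.0503) = -50.7074°
θ_1 = β − ψ = 45.0004°

45.000 -135.000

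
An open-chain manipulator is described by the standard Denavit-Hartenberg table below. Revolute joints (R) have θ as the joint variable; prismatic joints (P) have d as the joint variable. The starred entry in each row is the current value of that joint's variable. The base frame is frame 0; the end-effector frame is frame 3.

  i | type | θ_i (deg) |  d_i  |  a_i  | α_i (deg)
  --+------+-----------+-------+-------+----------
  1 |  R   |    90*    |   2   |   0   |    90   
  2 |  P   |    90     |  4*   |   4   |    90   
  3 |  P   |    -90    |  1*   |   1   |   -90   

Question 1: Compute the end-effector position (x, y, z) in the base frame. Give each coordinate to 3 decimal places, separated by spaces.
after link 1: o_1 = (0.0000, 0.0000, 2.0000)
after link 2: o_2 = (4.0000, 0.0000, 6.0000)
after link 3: o_3 = (3.0000, 1.0000, 6.0000)

3.000 1.000 6.000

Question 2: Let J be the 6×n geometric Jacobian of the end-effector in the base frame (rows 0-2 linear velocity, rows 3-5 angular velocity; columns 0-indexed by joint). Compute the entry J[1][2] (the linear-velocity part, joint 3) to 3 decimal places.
prismatic axis z_2 = (0.0000,1.0000,-0.0000)
J_v[:, 2] = z_2; J_ω[:, 2] = (0,0,0)
entry J[1][2] = 1.0000

1.000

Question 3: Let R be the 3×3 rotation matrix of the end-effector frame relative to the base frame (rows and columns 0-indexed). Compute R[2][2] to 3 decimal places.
1.000

End-effector z-axis (col 2 of R) = (0.0000,0.0000,1.0000)
R[2][2] = 1.0000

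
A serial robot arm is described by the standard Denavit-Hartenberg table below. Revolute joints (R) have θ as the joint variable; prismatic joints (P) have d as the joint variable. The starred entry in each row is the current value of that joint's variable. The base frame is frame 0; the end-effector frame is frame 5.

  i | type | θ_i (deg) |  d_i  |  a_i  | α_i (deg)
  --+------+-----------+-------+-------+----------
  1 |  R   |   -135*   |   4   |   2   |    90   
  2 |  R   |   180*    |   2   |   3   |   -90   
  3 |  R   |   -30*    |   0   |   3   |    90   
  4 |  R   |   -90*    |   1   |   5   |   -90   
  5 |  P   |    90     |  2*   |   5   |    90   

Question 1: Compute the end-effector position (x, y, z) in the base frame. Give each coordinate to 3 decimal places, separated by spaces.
after link 1: o_1 = (-1.4142, -1.4142, 4.0000)
after link 2: o_2 = (-0.7071, 2.1213, 4.0000)
after link 3: o_3 = (0.0694, 5.0191, 4.0000)
after link 4: o_4 = (-0.8966, 5.2779, 9.0000)
after link 5: o_5 = (4.4507, 5.9157, 9.0000)

4.451 5.916 9.000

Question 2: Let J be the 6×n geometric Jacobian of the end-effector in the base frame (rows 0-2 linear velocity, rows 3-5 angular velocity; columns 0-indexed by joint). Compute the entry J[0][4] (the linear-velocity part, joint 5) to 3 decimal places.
0.259

prismatic axis z_4 = (0.2588,0.9659,0.0000)
J_v[:, 4] = z_4; J_ω[:, 4] = (0,0,0)
entry J[0][4] = 0.2588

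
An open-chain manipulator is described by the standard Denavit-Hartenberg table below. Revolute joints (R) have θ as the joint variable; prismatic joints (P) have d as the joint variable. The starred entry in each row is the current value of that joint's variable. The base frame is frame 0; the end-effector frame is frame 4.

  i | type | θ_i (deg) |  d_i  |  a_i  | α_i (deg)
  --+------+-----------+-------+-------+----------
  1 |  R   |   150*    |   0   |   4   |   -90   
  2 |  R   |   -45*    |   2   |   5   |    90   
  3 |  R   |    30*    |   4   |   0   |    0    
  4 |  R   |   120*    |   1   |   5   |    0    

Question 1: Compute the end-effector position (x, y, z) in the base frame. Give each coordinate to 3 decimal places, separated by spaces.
after link 1: o_1 = (-3.4641, 2.0000, 0.0000)
after link 2: o_2 = (-7.5260, 2.0357, 3.5355)
after link 3: o_3 = (-5.0765, 0.6215, 6.3640)
after link 4: o_4 = (-3.0625, -3.4280, 4.0092)

-3.062 -3.428 4.009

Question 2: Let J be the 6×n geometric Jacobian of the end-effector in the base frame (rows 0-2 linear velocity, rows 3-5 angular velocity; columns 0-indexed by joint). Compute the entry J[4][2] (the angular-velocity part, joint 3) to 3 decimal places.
axis z_2 = (0.6124,-0.3536,0.7071); lever o_n−o_2 = (4.4635,-5.4638,0.4737)
cross product → J_v[:, 2] = (3.6960,2.8661,-1.7678)
J_ω[:, 2] = z_2
entry J[4][2] = -0.3536

-0.354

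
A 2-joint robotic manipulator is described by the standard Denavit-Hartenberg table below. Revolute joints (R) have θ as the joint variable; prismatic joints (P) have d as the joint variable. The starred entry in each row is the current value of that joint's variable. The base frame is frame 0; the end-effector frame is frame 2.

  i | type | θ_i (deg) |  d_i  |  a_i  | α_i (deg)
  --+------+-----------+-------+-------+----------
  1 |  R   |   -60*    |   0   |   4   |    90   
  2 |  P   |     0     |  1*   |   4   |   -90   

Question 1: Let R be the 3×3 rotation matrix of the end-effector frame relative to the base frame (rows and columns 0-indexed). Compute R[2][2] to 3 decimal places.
End-effector z-axis (col 2 of R) = (0.0000,0.0000,1.0000)
R[2][2] = 1.0000

1.000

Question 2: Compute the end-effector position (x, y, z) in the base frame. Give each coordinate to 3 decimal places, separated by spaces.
after link 1: o_1 = (2.0000, -3.4641, 0.0000)
after link 2: o_2 = (3.1340, -7.4282, 0.0000)

3.134 -7.428 0.000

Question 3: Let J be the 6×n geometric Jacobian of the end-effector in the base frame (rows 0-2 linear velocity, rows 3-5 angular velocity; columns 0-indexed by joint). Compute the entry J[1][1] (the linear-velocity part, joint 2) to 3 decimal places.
-0.500

prismatic axis z_1 = (-0.8660,-0.5000,0.0000)
J_v[:, 1] = z_1; J_ω[:, 1] = (0,0,0)
entry J[1][1] = -0.5000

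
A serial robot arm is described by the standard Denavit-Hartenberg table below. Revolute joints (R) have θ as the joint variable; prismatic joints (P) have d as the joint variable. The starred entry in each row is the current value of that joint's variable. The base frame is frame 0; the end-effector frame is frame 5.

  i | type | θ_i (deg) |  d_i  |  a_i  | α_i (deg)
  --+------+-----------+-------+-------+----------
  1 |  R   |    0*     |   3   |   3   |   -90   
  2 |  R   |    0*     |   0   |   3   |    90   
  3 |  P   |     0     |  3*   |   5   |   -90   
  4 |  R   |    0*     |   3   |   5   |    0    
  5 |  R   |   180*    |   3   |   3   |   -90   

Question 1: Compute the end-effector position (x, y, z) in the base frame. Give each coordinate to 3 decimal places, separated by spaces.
after link 1: o_1 = (3.0000, 0.0000, 3.0000)
after link 2: o_2 = (6.0000, 0.0000, 3.0000)
after link 3: o_3 = (11.0000, 0.0000, 6.0000)
after link 4: o_4 = (16.0000, 3.0000, 6.0000)
after link 5: o_5 = (13.0000, 6.0000, 6.0000)

13.000 6.000 6.000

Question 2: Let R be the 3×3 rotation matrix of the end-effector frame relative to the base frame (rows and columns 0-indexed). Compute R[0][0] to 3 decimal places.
-1.000

End-effector x-axis (col 0 of R) = (-1.0000,0.0000,-0.0000)
R[0][0] = -1.0000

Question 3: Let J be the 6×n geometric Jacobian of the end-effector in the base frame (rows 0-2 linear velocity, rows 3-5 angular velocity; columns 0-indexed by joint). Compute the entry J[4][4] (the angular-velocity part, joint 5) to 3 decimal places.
1.000

axis z_4 = (0.0000,1.0000,0.0000); lever o_n−o_4 = (-3.0000,3.0000,0.0000)
cross product → J_v[:, 4] = (-0.0000,-0.0000,3.0000)
J_ω[:, 4] = z_4
entry J[4][4] = 1.0000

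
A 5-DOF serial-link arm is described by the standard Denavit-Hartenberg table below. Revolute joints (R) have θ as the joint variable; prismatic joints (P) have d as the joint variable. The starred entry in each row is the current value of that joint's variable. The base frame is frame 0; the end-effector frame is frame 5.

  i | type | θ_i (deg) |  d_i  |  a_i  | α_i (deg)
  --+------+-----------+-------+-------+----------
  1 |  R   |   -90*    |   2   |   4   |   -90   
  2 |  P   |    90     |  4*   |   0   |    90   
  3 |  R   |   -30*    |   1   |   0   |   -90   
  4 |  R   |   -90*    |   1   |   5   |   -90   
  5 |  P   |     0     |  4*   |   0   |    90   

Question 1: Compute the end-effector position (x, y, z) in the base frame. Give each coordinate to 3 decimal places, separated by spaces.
2.866 -10.000 -1.964

after link 1: o_1 = (0.0000, -4.0000, 2.0000)
after link 2: o_2 = (4.0000, -4.0000, 2.0000)
after link 3: o_3 = (4.0000, -5.0000, 2.0000)
after link 4: o_4 = (4.8660, -10.0000, 1.5000)
after link 5: o_5 = (2.8660, -10.0000, -1.9641)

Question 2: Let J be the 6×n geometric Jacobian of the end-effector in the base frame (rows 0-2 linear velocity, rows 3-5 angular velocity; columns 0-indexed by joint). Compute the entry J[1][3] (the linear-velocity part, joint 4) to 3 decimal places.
axis z_3 = (0.8660,0.0000,-0.5000); lever o_n−o_3 = (-1.1340,-5.0000,-3.9641)
cross product → J_v[:, 3] = (-2.5000,4.0000,-4.3301)
J_ω[:, 3] = z_3
entry J[1][3] = 4.0000

4.000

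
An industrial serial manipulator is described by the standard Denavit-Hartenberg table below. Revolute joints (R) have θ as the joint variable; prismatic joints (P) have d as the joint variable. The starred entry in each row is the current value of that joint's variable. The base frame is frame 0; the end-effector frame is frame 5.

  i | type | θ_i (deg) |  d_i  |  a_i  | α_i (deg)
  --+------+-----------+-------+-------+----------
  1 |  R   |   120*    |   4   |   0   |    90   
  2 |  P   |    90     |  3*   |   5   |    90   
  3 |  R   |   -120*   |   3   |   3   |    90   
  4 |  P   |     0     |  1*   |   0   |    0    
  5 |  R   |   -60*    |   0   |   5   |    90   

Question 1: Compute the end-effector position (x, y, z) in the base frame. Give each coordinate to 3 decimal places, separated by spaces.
after link 1: o_1 = (0.0000, 0.0000, 4.0000)
after link 2: o_2 = (2.5981, 1.5000, 9.0000)
after link 3: o_3 = (-1.1519, 2.7990, 7.5000)
after link 4: o_4 = (-0.7189, 3.0490, 6.6340)
after link 5: o_5 = (-0.4288, -1.7835, 5.3840)

-0.429 -1.783 5.384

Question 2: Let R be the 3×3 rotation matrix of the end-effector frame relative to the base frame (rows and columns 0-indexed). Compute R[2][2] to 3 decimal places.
0.433

End-effector z-axis (col 2 of R) = (0.8995,-0.0580,0.4330)
R[2][2] = 0.4330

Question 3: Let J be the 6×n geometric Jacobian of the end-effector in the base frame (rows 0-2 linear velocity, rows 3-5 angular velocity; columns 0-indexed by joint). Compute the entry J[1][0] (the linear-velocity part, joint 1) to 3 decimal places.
axis z_0 = ẑ; lever o_n−o_0 = (-0.4288,-1.7835,5.3840)
cross product → J_v[:, 0] = (1.7835,-0.4288,0.0000)
J_ω[:, 0] = z_0
entry J[1][0] = -0.4288

-0.429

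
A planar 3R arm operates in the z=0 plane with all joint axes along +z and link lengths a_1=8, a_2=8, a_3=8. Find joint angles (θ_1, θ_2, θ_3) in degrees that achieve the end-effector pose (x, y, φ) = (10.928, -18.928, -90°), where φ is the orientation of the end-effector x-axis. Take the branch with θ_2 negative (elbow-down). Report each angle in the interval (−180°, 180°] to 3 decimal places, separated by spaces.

wrist centre = target − a_3·(cos φ, sin φ) = (10.9280, -10.9280)
cos θ_2 = (238.8424−8²−8²)/(2·8·8) = 0.8660; θ_2 = -30.0080° (elbow-down)
β = atan2(-10.9280,10.9280) = -45.0000°; ψ = atan2(-4.0010,14.9276) = -15.0040°
θ_1 = β − ψ = -29.9960°
θ_3 = φ − θ_1 − θ_2 = -29.9960° (wrapped to (-180°,180°])

-29.996 -30.008 -29.996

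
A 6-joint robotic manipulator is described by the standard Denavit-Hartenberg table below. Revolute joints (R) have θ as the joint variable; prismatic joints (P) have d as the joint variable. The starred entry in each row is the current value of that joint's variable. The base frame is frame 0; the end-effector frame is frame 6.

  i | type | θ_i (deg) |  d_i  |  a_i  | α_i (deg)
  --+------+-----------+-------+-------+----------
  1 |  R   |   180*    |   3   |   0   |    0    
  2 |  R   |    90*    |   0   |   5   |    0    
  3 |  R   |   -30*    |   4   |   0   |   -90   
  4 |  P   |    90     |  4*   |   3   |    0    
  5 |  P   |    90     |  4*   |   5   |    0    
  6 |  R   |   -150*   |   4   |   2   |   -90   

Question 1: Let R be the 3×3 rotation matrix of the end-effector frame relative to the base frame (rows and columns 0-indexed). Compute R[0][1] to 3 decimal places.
-0.866

End-effector y-axis (col 1 of R) = (-0.8660,0.5000,-0.0000)
R[0][1] = -0.8660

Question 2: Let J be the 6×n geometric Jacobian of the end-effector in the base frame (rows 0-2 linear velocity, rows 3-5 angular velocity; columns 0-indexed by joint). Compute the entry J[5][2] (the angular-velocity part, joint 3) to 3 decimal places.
axis z_2 = (0.0000,0.0000,1.0000); lever o_n−o_2 = (12.0263,-3.1699,0.0000)
cross product → J_v[:, 2] = (3.1699,12.0263,-0.0000)
J_ω[:, 2] = z_2
entry J[5][2] = 1.0000

1.000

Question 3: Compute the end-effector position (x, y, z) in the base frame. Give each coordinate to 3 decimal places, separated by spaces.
after link 1: o_1 = (0.0000, 0.0000, 3.0000)
after link 2: o_2 = (-0.0000, -5.0000, 3.0000)
after link 3: o_3 = (-0.0000, -5.0000, 7.0000)
after link 4: o_4 = (3.4641, -7.0000, 4.0000)
after link 5: o_5 = (9.4282, -4.6699, 4.0000)
after link 6: o_6 = (12.0263, -8.1699, 3.0000)

12.026 -8.170 3.000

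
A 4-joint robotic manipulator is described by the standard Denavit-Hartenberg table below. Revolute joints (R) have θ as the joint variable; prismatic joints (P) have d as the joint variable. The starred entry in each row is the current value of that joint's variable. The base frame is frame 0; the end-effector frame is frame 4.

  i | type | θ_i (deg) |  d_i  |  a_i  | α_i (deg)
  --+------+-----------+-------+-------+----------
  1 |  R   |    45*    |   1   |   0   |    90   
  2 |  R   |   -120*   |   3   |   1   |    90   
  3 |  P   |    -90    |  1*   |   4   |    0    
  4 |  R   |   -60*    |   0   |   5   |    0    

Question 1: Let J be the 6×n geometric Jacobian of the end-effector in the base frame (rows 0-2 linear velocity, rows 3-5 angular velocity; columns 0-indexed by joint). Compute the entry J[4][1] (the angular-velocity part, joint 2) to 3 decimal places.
axis z_1 = (0.7071,-0.7071,0.0000); lever o_n−o_1 = (-1.9099,3.0399,3.3840)
cross product → J_v[:, 1] = (-2.3928,-2.3928,0.7990)
J_ω[:, 1] = z_1
entry J[4][1] = -0.7071

-0.707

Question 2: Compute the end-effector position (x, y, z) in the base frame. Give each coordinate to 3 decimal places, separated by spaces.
-1.910 3.040 4.384

after link 1: o_1 = (0.0000, 0.0000, 1.0000)
after link 2: o_2 = (1.7678, -2.4749, 0.1340)
after link 3: o_3 = (-1.6730, -0.2588, 0.6340)
after link 4: o_4 = (-1.9099, 3.0399, 4.3840)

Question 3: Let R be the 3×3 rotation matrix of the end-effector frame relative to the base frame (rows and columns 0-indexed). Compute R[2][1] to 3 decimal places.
-0.433

End-effector y-axis (col 1 of R) = (-0.7891,0.4356,-0.4330)
R[2][1] = -0.4330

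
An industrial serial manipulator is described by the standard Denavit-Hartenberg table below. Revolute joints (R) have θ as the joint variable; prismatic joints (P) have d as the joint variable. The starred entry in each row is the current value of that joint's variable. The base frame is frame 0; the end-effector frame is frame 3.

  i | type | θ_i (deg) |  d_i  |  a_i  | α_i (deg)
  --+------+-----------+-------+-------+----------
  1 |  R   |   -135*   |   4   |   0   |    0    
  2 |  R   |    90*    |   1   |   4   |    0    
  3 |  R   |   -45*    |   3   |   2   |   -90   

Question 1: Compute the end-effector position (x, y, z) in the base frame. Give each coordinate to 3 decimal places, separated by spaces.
2.828 -4.828 8.000

after link 1: o_1 = (0.0000, 0.0000, 4.0000)
after link 2: o_2 = (2.8284, -2.8284, 5.0000)
after link 3: o_3 = (2.8284, -4.8284, 8.0000)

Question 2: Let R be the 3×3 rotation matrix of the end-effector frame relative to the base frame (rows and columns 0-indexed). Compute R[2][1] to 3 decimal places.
End-effector y-axis (col 1 of R) = (0.0000,0.0000,-1.0000)
R[2][1] = -1.0000

-1.000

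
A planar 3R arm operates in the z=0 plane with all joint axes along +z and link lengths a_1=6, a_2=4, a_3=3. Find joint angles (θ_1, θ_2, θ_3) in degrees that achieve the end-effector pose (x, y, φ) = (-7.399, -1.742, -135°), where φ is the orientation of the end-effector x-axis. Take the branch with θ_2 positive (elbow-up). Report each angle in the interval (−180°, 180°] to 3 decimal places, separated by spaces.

wrist centre = target − a_3·(cos φ, sin φ) = (-5.2777, 0.3793)
cos θ_2 = (27.9978−6²−4²)/(2·6·4) = -0.5000; θ_2 = 120.0031° (elbow-up)
β = atan2(0.3793,-5.2777) = 175.8891°; ψ = atan2(3.4640,3.9998) = 40.8938°
θ_1 = β − ψ = 134.9952°
θ_3 = φ − θ_1 − θ_2 = -29.9983° (wrapped to (-180°,180°])

134.995 120.003 -29.998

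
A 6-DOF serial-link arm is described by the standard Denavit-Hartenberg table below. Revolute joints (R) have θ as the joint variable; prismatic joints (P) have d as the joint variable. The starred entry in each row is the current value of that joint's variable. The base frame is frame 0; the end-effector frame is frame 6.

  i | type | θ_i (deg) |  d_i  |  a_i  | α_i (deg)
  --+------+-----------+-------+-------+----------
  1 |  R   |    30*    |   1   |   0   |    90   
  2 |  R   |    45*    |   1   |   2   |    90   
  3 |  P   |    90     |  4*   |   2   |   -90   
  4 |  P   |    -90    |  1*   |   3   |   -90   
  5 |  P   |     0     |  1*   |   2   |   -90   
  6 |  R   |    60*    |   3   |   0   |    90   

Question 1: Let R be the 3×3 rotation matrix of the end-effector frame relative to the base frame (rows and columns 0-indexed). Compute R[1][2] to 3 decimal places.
-0.127

End-effector z-axis (col 2 of R) = (0.7803,-0.1268,-0.6124)
R[1][2] = -0.1268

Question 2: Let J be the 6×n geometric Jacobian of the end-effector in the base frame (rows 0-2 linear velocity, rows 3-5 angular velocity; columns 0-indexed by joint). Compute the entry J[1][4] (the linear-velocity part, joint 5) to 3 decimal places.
-0.866

prismatic axis z_4 = (0.5000,-0.8660,0.0000)
J_v[:, 4] = z_4; J_ω[:, 4] = (0,0,0)
entry J[1][4] = -0.8660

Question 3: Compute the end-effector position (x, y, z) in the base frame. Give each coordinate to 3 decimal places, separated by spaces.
9.961 1.132 -2.536

after link 1: o_1 = (0.0000, 0.0000, 1.0000)
after link 2: o_2 = (1.7247, -0.1589, 2.4142)
after link 3: o_3 = (5.1742, -0.4768, -0.4142)
after link 4: o_4 = (6.3990, 0.2304, -3.2426)
after link 5: o_5 = (8.1237, 0.0714, -4.6569)
after link 6: o_6 = (9.9608, 1.1321, -2.5355)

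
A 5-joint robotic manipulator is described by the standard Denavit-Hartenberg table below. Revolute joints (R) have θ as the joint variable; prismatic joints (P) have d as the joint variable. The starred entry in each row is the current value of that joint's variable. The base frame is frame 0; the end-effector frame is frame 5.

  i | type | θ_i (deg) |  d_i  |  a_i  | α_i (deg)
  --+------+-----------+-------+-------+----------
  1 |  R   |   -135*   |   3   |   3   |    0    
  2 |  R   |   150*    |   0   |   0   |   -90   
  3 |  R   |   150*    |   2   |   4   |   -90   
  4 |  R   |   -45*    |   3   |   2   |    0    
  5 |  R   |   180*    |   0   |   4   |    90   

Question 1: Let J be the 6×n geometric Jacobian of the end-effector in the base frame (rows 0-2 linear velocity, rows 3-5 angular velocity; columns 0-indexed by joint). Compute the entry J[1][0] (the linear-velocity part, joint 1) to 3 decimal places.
-5.885

axis z_0 = ẑ; lever o_n−o_0 = (-5.8849,-2.5233,4.3052)
cross product → J_v[:, 0] = (2.5233,-5.8849,0.0000)
J_ω[:, 0] = z_0
entry J[1][0] = -5.8849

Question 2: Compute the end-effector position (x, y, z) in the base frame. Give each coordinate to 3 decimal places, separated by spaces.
-5.885 -2.523 4.305

after link 1: o_1 = (-2.1213, -2.1213, 3.0000)
after link 2: o_2 = (-2.1213, -2.1213, 3.0000)
after link 3: o_3 = (-5.9850, -1.0860, 1.0000)
after link 4: o_4 = (-8.9830, -0.4252, 2.8910)
after link 5: o_5 = (-5.8849, -2.5233, 4.3052)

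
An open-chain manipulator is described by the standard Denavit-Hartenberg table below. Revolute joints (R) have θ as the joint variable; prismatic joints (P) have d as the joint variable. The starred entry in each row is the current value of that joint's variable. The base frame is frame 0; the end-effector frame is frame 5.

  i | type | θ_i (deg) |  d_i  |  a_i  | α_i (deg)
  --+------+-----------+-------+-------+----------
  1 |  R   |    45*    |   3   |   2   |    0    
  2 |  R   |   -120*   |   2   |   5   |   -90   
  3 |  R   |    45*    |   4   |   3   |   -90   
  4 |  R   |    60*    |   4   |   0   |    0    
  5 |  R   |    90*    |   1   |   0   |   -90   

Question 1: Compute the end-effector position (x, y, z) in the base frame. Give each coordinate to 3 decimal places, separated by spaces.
after link 1: o_1 = (1.4142, 1.4142, 3.0000)
after link 2: o_2 = (2.7083, -3.4154, 5.0000)
after link 3: o_3 = (7.1211, -4.4292, 2.8787)
after link 4: o_4 = (6.3890, -1.6971, 0.0503)
after link 5: o_5 = (6.2060, -1.0141, -0.6569)

6.206 -1.014 -0.657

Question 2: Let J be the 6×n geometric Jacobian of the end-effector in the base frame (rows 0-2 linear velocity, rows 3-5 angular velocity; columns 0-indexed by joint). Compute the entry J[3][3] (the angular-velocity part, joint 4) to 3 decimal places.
-0.183

axis z_3 = (-0.1830,0.6830,-0.7071); lever o_n−o_3 = (-0.9151,3.4151,-3.5355)
cross product → J_v[:, 3] = (0.0000,0.0000,0.0000)
J_ω[:, 3] = z_3
entry J[3][3] = -0.1830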